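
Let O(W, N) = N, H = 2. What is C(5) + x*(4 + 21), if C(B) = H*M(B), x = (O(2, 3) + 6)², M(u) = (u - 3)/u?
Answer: 10129/5 ≈ 2025.8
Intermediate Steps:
M(u) = (-3 + u)/u
x = 81 (x = (3 + 6)² = 9² = 81)
C(B) = 2*(-3 + B)/B (C(B) = 2*((-3 + B)/B) = 2*(-3 + B)/B)
C(5) + x*(4 + 21) = (2 - 6/5) + 81*(4 + 21) = (2 - 6*⅕) + 81*25 = (2 - 6/5) + 2025 = ⅘ + 2025 = 10129/5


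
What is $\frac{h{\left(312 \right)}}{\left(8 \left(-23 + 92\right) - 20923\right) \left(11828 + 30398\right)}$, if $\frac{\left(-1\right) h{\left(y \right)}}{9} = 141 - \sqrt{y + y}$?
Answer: $\frac{1269}{860185846} - \frac{18 \sqrt{39}}{430092923} \approx 1.2139 \cdot 10^{-6}$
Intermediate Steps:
$h{\left(y \right)} = -1269 + 9 \sqrt{2} \sqrt{y}$ ($h{\left(y \right)} = - 9 \left(141 - \sqrt{y + y}\right) = - 9 \left(141 - \sqrt{2 y}\right) = - 9 \left(141 - \sqrt{2} \sqrt{y}\right) = -1269 + 9 \sqrt{2} \sqrt{y}$)
$\frac{h{\left(312 \right)}}{\left(8 \left(-23 + 92\right) - 20923\right) \left(11828 + 30398\right)} = \frac{-1269 + 9 \sqrt{2} \sqrt{312}}{\left(8 \left(-23 + 92\right) - 20923\right) \left(11828 + 30398\right)} = \frac{-1269 + 9 \sqrt{2} \cdot 2 \sqrt{78}}{\left(8 \cdot 69 - 20923\right) 42226} = \frac{-1269 + 36 \sqrt{39}}{\left(552 - 20923\right) 42226} = \frac{-1269 + 36 \sqrt{39}}{\left(-20371\right) 42226} = \frac{-1269 + 36 \sqrt{39}}{-860185846} = \left(-1269 + 36 \sqrt{39}\right) \left(- \frac{1}{860185846}\right) = \frac{1269}{860185846} - \frac{18 \sqrt{39}}{430092923}$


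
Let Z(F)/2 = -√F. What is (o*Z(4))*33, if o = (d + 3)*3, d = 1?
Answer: -1584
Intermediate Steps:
Z(F) = -2*√F (Z(F) = 2*(-√F) = -2*√F)
o = 12 (o = (1 + 3)*3 = 4*3 = 12)
(o*Z(4))*33 = (12*(-2*√4))*33 = (12*(-2*2))*33 = (12*(-4))*33 = -48*33 = -1584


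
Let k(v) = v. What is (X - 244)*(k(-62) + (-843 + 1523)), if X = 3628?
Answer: 2091312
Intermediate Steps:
(X - 244)*(k(-62) + (-843 + 1523)) = (3628 - 244)*(-62 + (-843 + 1523)) = 3384*(-62 + 680) = 3384*618 = 2091312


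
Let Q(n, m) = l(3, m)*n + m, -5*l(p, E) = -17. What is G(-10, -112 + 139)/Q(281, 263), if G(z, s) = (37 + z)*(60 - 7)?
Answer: 7155/6092 ≈ 1.1745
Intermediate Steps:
l(p, E) = 17/5 (l(p, E) = -⅕*(-17) = 17/5)
G(z, s) = 1961 + 53*z (G(z, s) = (37 + z)*53 = 1961 + 53*z)
Q(n, m) = m + 17*n/5 (Q(n, m) = 17*n/5 + m = m + 17*n/5)
G(-10, -112 + 139)/Q(281, 263) = (1961 + 53*(-10))/(263 + (17/5)*281) = (1961 - 530)/(263 + 4777/5) = 1431/(6092/5) = 1431*(5/6092) = 7155/6092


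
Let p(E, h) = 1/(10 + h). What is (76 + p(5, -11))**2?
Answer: 5625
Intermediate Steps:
(76 + p(5, -11))**2 = (76 + 1/(10 - 11))**2 = (76 + 1/(-1))**2 = (76 - 1)**2 = 75**2 = 5625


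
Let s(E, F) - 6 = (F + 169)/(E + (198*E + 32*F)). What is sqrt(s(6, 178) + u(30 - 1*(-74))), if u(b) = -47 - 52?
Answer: I*sqrt(4412514470)/6890 ≈ 9.641*I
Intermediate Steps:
u(b) = -99
s(E, F) = 6 + (169 + F)/(32*F + 199*E) (s(E, F) = 6 + (F + 169)/(E + (198*E + 32*F)) = 6 + (169 + F)/(E + (32*F + 198*E)) = 6 + (169 + F)/(32*F + 199*E))
sqrt(s(6, 178) + u(30 - 1*(-74))) = sqrt((169 + 193*178 + 1194*6)/(32*178 + 199*6) - 99) = sqrt((169 + 34354 + 7164)/(5696 + 1194) - 99) = sqrt(41687/6890 - 99) = sqrt(-640423/6890) = I*sqrt(4412514470)/6890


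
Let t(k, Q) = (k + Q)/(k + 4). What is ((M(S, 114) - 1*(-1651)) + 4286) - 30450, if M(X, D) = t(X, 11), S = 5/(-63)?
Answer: -6054023/247 ≈ -24510.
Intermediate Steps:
S = -5/63 (S = 5*(-1/63) = -5/63 ≈ -0.079365)
t(k, Q) = (Q + k)/(4 + k)
M(X, D) = (11 + X)/(4 + X)
((M(S, 114) - 1*(-1651)) + 4286) - 30450 = (((11 - 5/63)/(4 - 5/63) - 1*(-1651)) + 4286) - 30450 = (((688/63)/(247/63) + 1651) + 4286) - 30450 = (((63/247)*(688/63) + 1651) + 4286) - 30450 = ((688/247 + 1651) + 4286) - 30450 = (408485/247 + 4286) - 30450 = 1467127/247 - 30450 = -6054023/247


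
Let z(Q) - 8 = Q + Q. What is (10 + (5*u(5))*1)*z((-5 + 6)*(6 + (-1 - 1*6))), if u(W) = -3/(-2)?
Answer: 105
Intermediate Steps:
u(W) = 3/2 (u(W) = -3*(-½) = 3/2)
z(Q) = 8 + 2*Q (z(Q) = 8 + (Q + Q) = 8 + 2*Q)
(10 + (5*u(5))*1)*z((-5 + 6)*(6 + (-1 - 1*6))) = (10 + (5*(3/2))*1)*(8 + 2*((-5 + 6)*(6 + (-1 - 1*6)))) = (10 + (15/2)*1)*(8 + 2*(1*(6 + (-1 - 6)))) = (10 + 15/2)*(8 + 2*(1*(6 - 7))) = 35*(8 + 2*(1*(-1)))/2 = 35*(8 + 2*(-1))/2 = 35*(8 - 2)/2 = (35/2)*6 = 105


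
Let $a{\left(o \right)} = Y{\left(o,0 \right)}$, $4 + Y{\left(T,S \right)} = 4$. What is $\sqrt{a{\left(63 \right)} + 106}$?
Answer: $\sqrt{106} \approx 10.296$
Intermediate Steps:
$Y{\left(T,S \right)} = 0$ ($Y{\left(T,S \right)} = -4 + 4 = 0$)
$a{\left(o \right)} = 0$
$\sqrt{a{\left(63 \right)} + 106} = \sqrt{0 + 106} = \sqrt{106}$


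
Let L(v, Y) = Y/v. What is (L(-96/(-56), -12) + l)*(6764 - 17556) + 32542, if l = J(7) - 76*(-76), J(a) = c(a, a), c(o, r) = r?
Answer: -62302050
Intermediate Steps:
J(a) = a
l = 5783 (l = 7 - 76*(-76) = 7 + 5776 = 5783)
(L(-96/(-56), -12) + l)*(6764 - 17556) + 32542 = (-12/((-96/(-56))) + 5783)*(6764 - 17556) + 32542 = (-12/((-96*(-1/56))) + 5783)*(-10792) + 32542 = (-12/12/7 + 5783)*(-10792) + 32542 = (-12*7/12 + 5783)*(-10792) + 32542 = (-7 + 5783)*(-10792) + 32542 = 5776*(-10792) + 32542 = -62334592 + 32542 = -62302050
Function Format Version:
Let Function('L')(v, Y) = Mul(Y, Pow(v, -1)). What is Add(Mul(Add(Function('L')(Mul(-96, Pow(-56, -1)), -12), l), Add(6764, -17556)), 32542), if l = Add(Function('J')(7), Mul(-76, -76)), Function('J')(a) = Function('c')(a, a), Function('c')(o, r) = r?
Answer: -62302050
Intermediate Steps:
Function('J')(a) = a
l = 5783 (l = Add(7, Mul(-76, -76)) = Add(7, 5776) = 5783)
Add(Mul(Add(Function('L')(Mul(-96, Pow(-56, -1)), -12), l), Add(6764, -17556)), 32542) = Add(Mul(Add(Mul(-12, Pow(Mul(-96, Pow(-56, -1)), -1)), 5783), Add(6764, -17556)), 32542) = Add(Mul(Add(Mul(-12, Pow(Mul(-96, Rational(-1, 56)), -1)), 5783), -10792), 32542) = Add(Mul(Add(Mul(-12, Pow(Rational(12, 7), -1)), 5783), -10792), 32542) = Add(Mul(Add(Mul(-12, Rational(7, 12)), 5783), -10792), 32542) = Add(Mul(Add(-7, 5783), -10792), 32542) = Add(Mul(5776, -10792), 32542) = Add(-62334592, 32542) = -62302050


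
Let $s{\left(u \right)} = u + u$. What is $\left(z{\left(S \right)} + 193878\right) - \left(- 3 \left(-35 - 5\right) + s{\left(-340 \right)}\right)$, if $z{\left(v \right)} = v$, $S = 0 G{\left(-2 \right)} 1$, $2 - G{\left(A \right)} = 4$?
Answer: $194438$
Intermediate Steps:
$s{\left(u \right)} = 2 u$
$G{\left(A \right)} = -2$ ($G{\left(A \right)} = 2 - 4 = -2$)
$S = 0$ ($S = 0 \left(-2\right) 1 = 0 \cdot 1 = 0$)
$\left(z{\left(S \right)} + 193878\right) - \left(- 3 \left(-35 - 5\right) + s{\left(-340 \right)}\right) = \left(0 + 193878\right) + \left(3 \left(-35 - 5\right) - 2 \left(-340\right)\right) = 193878 + \left(3 \left(-40\right) - -680\right) = 193878 + \left(-120 + 680\right) = 193878 + 560 = 194438$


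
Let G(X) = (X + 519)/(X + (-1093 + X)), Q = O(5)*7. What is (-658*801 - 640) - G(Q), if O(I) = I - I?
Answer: -576773395/1093 ≈ -5.2770e+5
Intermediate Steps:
O(I) = 0
Q = 0 (Q = 0*7 = 0)
G(X) = (519 + X)/(-1093 + 2*X)
(-658*801 - 640) - G(Q) = (-658*801 - 640) - (519 + 0)/(-1093 + 2*0) = (-527058 - 640) - 519/(-1093 + 0) = -527698 - 519/(-1093) = -527698 - (-1)*519/1093 = -527698 - 1*(-519/1093) = -527698 + 519/1093 = -576773395/1093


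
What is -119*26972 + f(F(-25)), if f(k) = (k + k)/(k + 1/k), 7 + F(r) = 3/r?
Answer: -103701100044/32309 ≈ -3.2097e+6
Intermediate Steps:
F(r) = -7 + 3/r
f(k) = 2*k/(k + 1/k) (f(k) = (2*k)/(k + 1/k) = 2*k/(k + 1/k))
-119*26972 + f(F(-25)) = -119*26972 + 2*(-7 + 3/(-25))²/(1 + (-7 + 3/(-25))²) = -3209668 + 2*(-7 + 3*(-1/25))²/(1 + (-7 + 3*(-1/25))²) = -3209668 + 2*(-7 - 3/25)²/(1 + (-7 - 3/25)²) = -3209668 + 2*(-178/25)²/(1 + (-178/25)²) = -3209668 + 2*(31684/625)/(1 + 31684/625) = -3209668 + 2*(31684/625)/(32309/625) = -3209668 + 2*(31684/625)*(625/32309) = -3209668 + 63368/32309 = -103701100044/32309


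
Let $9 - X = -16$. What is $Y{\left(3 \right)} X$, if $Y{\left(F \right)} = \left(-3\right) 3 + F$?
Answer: $-150$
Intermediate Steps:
$X = 25$ ($X = 9 - -16 = 9 + 16 = 25$)
$Y{\left(F \right)} = -9 + F$
$Y{\left(3 \right)} X = \left(-9 + 3\right) 25 = \left(-6\right) 25 = -150$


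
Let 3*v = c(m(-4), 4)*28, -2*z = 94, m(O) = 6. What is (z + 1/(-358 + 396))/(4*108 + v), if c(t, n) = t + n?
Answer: -5355/59888 ≈ -0.089417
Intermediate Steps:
c(t, n) = n + t
z = -47 (z = -1/2*94 = -47)
v = 280/3 (v = ((4 + 6)*28)/3 = (10*28)/3 = (1/3)*280 = 280/3 ≈ 93.333)
(z + 1/(-358 + 396))/(4*108 + v) = (-47 + 1/(-358 + 396))/(4*108 + 280/3) = (-47 + 1/38)/(432 + 280/3) = (-47 + 1/38)/(1576/3) = -1785/38*3/1576 = -5355/59888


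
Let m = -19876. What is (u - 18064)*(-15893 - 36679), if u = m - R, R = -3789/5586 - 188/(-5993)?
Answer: 856041908794614/429191 ≈ 1.9945e+9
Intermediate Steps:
R = -7219103/11158966 (R = -3789*1/5586 - 188*(-1/5993) = -1263/1862 + 188/5993 = -7219103/11158966 ≈ -0.64693)
u = -221788389113/11158966 (u = -19876 - 1*(-7219103/11158966) = -19876 + 7219103/11158966 = -221788389113/11158966 ≈ -19875.)
(u - 18064)*(-15893 - 36679) = (-221788389113/11158966 - 18064)*(-15893 - 36679) = -423363950937/11158966*(-52572) = 856041908794614/429191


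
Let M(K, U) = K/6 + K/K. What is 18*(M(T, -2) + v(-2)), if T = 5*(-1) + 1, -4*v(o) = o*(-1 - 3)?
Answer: -30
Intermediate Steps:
v(o) = o (v(o) = -o*(-1 - 3)/4 = -o*(-4)/4 = -(-1)*o = o)
T = -4 (T = -5 + 1 = -4)
M(K, U) = 1 + K/6 (M(K, U) = K*(⅙) + 1 = K/6 + 1 = 1 + K/6)
18*(M(T, -2) + v(-2)) = 18*((1 + (⅙)*(-4)) - 2) = 18*((1 - ⅔) - 2) = 18*(⅓ - 2) = 18*(-5/3) = -30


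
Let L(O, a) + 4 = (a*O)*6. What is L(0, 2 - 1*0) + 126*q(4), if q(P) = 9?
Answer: 1130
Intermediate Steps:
L(O, a) = -4 + 6*O*a (L(O, a) = -4 + (a*O)*6 = -4 + (O*a)*6 = -4 + 6*O*a)
L(0, 2 - 1*0) + 126*q(4) = (-4 + 6*0*(2 - 1*0)) + 126*9 = (-4 + 6*0*(2 + 0)) + 1134 = (-4 + 6*0*2) + 1134 = (-4 + 0) + 1134 = -4 + 1134 = 1130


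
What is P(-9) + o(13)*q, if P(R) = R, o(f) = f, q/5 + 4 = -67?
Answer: -4624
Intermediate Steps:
q = -355 (q = -20 + 5*(-67) = -20 - 335 = -355)
P(-9) + o(13)*q = -9 + 13*(-355) = -9 - 4615 = -4624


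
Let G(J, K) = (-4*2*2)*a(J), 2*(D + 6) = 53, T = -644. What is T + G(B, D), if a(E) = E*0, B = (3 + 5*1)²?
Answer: -644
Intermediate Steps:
B = 64 (B = (3 + 5)² = 8² = 64)
D = 41/2 (D = -6 + (½)*53 = -6 + 53/2 = 41/2 ≈ 20.500)
a(E) = 0
G(J, K) = 0 (G(J, K) = (-4*2*2)*0 = -8*2*0 = -16*0 = 0)
T + G(B, D) = -644 + 0 = -644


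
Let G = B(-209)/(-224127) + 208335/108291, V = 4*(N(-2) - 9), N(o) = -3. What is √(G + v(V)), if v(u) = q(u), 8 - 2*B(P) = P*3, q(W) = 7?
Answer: √28839556279842780998/1797847182 ≈ 2.9870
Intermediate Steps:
B(P) = 4 - 3*P/2 (B(P) = 4 - P*3/2 = 4 - 3*P/2)
V = -48 (V = 4*(-3 - 9) = 4*(-12) = -48)
G = 31106077435/16180624638 (G = (4 - 3/2*(-209))/(-224127) + 208335/108291 = (4 + 627/2)*(-1/224127) + 208335*(1/108291) = (635/2)*(-1/224127) + 69445/36097 = -635/448254 + 69445/36097 = 31106077435/16180624638 ≈ 1.9224)
v(u) = 7
√(G + v(V)) = √(31106077435/16180624638 + 7) = √(144370449901/16180624638) = √28839556279842780998/1797847182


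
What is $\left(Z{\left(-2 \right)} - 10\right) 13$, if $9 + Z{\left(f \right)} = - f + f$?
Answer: $-247$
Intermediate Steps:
$Z{\left(f \right)} = -9$ ($Z{\left(f \right)} = -9 + \left(- f + f\right) = -9 + 0 = -9$)
$\left(Z{\left(-2 \right)} - 10\right) 13 = \left(-9 - 10\right) 13 = \left(-19\right) 13 = -247$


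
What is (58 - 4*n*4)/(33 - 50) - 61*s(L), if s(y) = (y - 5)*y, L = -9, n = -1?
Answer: -130736/17 ≈ -7690.4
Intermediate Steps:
s(y) = y*(-5 + y) (s(y) = (-5 + y)*y = y*(-5 + y))
(58 - 4*n*4)/(33 - 50) - 61*s(L) = (58 - 4*(-1)*4)/(33 - 50) - (-549)*(-5 - 9) = (58 + 4*4)/(-17) - (-549)*(-14) = (58 + 16)*(-1/17) - 61*126 = 74*(-1/17) - 7686 = -74/17 - 7686 = -130736/17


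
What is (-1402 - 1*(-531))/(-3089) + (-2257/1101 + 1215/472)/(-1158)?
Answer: 523309055717/1858898963664 ≈ 0.28152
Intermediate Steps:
(-1402 - 1*(-531))/(-3089) + (-2257/1101 + 1215/472)/(-1158) = (-1402 + 531)*(-1/3089) + (-2257*1/1101 + 1215*(1/472))*(-1/1158) = -871*(-1/3089) + (-2257/1101 + 1215/472)*(-1/1158) = 871/3089 + (272411/519672)*(-1/1158) = 871/3089 - 272411/601780176 = 523309055717/1858898963664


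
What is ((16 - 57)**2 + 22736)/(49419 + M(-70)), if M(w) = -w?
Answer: 24417/49489 ≈ 0.49338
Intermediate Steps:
((16 - 57)**2 + 22736)/(49419 + M(-70)) = ((16 - 57)**2 + 22736)/(49419 - 1*(-70)) = ((-41)**2 + 22736)/(49419 + 70) = (1681 + 22736)/49489 = 24417*(1/49489) = 24417/49489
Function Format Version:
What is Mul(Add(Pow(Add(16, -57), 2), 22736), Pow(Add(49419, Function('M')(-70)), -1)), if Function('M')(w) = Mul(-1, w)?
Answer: Rational(24417, 49489) ≈ 0.49338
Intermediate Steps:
Mul(Add(Pow(Add(16, -57), 2), 22736), Pow(Add(49419, Function('M')(-70)), -1)) = Mul(Add(Pow(Add(16, -57), 2), 22736), Pow(Add(49419, Mul(-1, -70)), -1)) = Mul(Add(Pow(-41, 2), 22736), Pow(Add(49419, 70), -1)) = Mul(Add(1681, 22736), Pow(49489, -1)) = Mul(24417, Rational(1, 49489)) = Rational(24417, 49489)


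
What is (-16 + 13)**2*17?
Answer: 153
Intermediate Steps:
(-16 + 13)**2*17 = (-3)**2*17 = 9*17 = 153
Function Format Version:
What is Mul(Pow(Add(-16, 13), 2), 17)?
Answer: 153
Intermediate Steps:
Mul(Pow(Add(-16, 13), 2), 17) = Mul(Pow(-3, 2), 17) = Mul(9, 17) = 153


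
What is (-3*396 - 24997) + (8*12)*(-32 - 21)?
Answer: -31273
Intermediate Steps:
(-3*396 - 24997) + (8*12)*(-32 - 21) = (-1188 - 24997) + 96*(-53) = -26185 - 5088 = -31273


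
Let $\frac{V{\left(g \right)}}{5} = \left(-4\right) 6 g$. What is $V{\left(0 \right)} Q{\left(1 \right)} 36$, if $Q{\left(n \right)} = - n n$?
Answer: $0$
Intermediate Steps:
$V{\left(g \right)} = - 120 g$ ($V{\left(g \right)} = 5 \left(-4\right) 6 g = 5 \left(- 24 g\right) = - 120 g$)
$Q{\left(n \right)} = - n^{2}$
$V{\left(0 \right)} Q{\left(1 \right)} 36 = \left(-120\right) 0 \left(- 1^{2}\right) 36 = 0 \left(\left(-1\right) 1\right) 36 = 0 \left(-1\right) 36 = 0 \cdot 36 = 0$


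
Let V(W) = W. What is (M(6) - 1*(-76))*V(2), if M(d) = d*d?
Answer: 224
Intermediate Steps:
M(d) = d²
(M(6) - 1*(-76))*V(2) = (6² - 1*(-76))*2 = (36 + 76)*2 = 112*2 = 224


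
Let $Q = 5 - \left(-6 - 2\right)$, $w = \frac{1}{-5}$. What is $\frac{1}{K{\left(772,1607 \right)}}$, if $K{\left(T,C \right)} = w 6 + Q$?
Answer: $\frac{5}{59} \approx 0.084746$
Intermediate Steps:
$w = - \frac{1}{5} \approx -0.2$
$Q = 13$ ($Q = 5 - \left(-6 - 2\right) = 5 - -8 = 5 + 8 = 13$)
$K{\left(T,C \right)} = \frac{59}{5}$ ($K{\left(T,C \right)} = \left(- \frac{1}{5}\right) 6 + 13 = - \frac{6}{5} + 13 = \frac{59}{5}$)
$\frac{1}{K{\left(772,1607 \right)}} = \frac{1}{\frac{59}{5}} = \frac{5}{59}$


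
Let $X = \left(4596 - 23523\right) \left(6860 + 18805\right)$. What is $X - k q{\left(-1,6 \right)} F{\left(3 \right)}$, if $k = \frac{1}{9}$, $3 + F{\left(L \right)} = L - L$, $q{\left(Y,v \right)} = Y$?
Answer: $- \frac{1457284366}{3} \approx -4.8576 \cdot 10^{8}$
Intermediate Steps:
$F{\left(L \right)} = -3$ ($F{\left(L \right)} = -3 + \left(L - L\right) = -3 + 0 = -3$)
$k = \frac{1}{9} \approx 0.11111$
$X = -485761455$ ($X = \left(-18927\right) 25665 = -485761455$)
$X - k q{\left(-1,6 \right)} F{\left(3 \right)} = -485761455 - \frac{1}{9} \left(-1\right) \left(-3\right) = -485761455 - \left(- \frac{1}{9}\right) \left(-3\right) = -485761455 - \frac{1}{3} = - \frac{1457284366}{3}$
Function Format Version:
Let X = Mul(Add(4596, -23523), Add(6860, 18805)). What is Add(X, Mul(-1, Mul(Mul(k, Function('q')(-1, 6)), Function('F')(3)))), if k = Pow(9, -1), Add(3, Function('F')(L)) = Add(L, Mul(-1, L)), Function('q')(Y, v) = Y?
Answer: Rational(-1457284366, 3) ≈ -4.8576e+8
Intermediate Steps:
Function('F')(L) = -3 (Function('F')(L) = Add(-3, Add(L, Mul(-1, L))) = Add(-3, 0) = -3)
k = Rational(1, 9) ≈ 0.11111
X = -485761455 (X = Mul(-18927, 25665) = -485761455)
Add(X, Mul(-1, Mul(Mul(k, Function('q')(-1, 6)), Function('F')(3)))) = Add(-485761455, Mul(-1, Mul(Mul(Rational(1, 9), -1), -3))) = Add(-485761455, Mul(-1, Mul(Rational(-1, 9), -3))) = Add(-485761455, Mul(-1, Rational(1, 3))) = Add(-485761455, Rational(-1, 3)) = Rational(-1457284366, 3)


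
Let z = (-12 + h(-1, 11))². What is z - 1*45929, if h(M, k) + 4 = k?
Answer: -45904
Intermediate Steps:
h(M, k) = -4 + k
z = 25 (z = (-12 + (-4 + 11))² = (-12 + 7)² = (-5)² = 25)
z - 1*45929 = 25 - 1*45929 = 25 - 45929 = -45904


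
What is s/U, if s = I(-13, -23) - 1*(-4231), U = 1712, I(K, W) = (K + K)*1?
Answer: 4205/1712 ≈ 2.4562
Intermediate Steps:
I(K, W) = 2*K (I(K, W) = (2*K)*1 = 2*K)
s = 4205 (s = 2*(-13) - 1*(-4231) = -26 + 4231 = 4205)
s/U = 4205/1712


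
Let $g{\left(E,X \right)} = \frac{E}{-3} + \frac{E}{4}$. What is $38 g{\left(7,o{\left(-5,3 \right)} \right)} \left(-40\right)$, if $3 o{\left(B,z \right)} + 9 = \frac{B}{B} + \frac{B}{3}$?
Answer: $\frac{2660}{3} \approx 886.67$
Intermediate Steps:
$o{\left(B,z \right)} = - \frac{8}{3} + \frac{B}{9}$ ($o{\left(B,z \right)} = -3 + \frac{\frac{B}{B} + \frac{B}{3}}{3} = -3 + \frac{1 + B \frac{1}{3}}{3} = -3 + \frac{1 + \frac{B}{3}}{3} = -3 + \left(\frac{1}{3} + \frac{B}{9}\right) = - \frac{8}{3} + \frac{B}{9}$)
$g{\left(E,X \right)} = - \frac{E}{12}$ ($g{\left(E,X \right)} = E \left(- \frac{1}{3}\right) + E \frac{1}{4} = - \frac{E}{3} + \frac{E}{4} = - \frac{E}{12}$)
$38 g{\left(7,o{\left(-5,3 \right)} \right)} \left(-40\right) = 38 \left(\left(- \frac{1}{12}\right) 7\right) \left(-40\right) = 38 \left(- \frac{7}{12}\right) \left(-40\right) = \left(- \frac{133}{6}\right) \left(-40\right) = \frac{2660}{3}$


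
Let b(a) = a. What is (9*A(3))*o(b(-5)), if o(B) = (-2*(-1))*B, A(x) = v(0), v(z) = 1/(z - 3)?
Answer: 30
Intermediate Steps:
v(z) = 1/(-3 + z)
A(x) = -⅓ (A(x) = 1/(-3 + 0) = 1/(-3) = -⅓)
o(B) = 2*B
(9*A(3))*o(b(-5)) = (9*(-⅓))*(2*(-5)) = -3*(-10) = 30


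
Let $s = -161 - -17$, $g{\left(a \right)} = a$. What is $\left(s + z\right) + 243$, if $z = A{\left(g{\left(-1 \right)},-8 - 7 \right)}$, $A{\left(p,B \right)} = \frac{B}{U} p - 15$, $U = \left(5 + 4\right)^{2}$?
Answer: $\frac{2273}{27} \approx 84.185$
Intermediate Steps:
$U = 81$ ($U = 9^{2} = 81$)
$s = -144$ ($s = -161 + 17 = -144$)
$A{\left(p,B \right)} = -15 + \frac{B p}{81}$ ($A{\left(p,B \right)} = \frac{B}{81} p - 15 = \frac{B p}{81} - 15 = -15 + \frac{B p}{81}$)
$z = - \frac{400}{27}$ ($z = -15 + \frac{1}{81} \left(-8 - 7\right) \left(-1\right) = -15 + \frac{1}{81} \left(-15\right) \left(-1\right) = -15 + \frac{5}{27} = - \frac{400}{27} \approx -14.815$)
$\left(s + z\right) + 243 = \left(-144 - \frac{400}{27}\right) + 243 = - \frac{4288}{27} + 243 = \frac{2273}{27}$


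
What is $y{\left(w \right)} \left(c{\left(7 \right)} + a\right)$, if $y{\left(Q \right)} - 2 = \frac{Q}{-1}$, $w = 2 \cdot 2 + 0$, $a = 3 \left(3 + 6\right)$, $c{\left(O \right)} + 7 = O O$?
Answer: $-138$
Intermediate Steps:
$c{\left(O \right)} = -7 + O^{2}$ ($c{\left(O \right)} = -7 + O O = -7 + O^{2}$)
$a = 27$ ($a = 3 \cdot 9 = 27$)
$w = 4$ ($w = 4 + 0 = 4$)
$y{\left(Q \right)} = 2 - Q$ ($y{\left(Q \right)} = 2 + \frac{Q}{-1} = 2 + Q \left(-1\right) = 2 - Q$)
$y{\left(w \right)} \left(c{\left(7 \right)} + a\right) = \left(2 - 4\right) \left(\left(-7 + 7^{2}\right) + 27\right) = \left(2 - 4\right) \left(\left(-7 + 49\right) + 27\right) = - 2 \left(42 + 27\right) = \left(-2\right) 69 = -138$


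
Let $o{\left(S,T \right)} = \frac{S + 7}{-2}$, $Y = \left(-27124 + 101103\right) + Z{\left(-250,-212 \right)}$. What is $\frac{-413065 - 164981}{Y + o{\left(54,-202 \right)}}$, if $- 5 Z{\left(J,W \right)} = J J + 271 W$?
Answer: $- \frac{5780460}{729389} \approx -7.9251$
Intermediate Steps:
$Z{\left(J,W \right)} = - \frac{271 W}{5} - \frac{J^{2}}{5}$ ($Z{\left(J,W \right)} = - \frac{J J + 271 W}{5} = - \frac{J^{2} + 271 W}{5} = - \frac{271 W}{5} - \frac{J^{2}}{5}$)
$Y = \frac{364847}{5}$ ($Y = \left(-27124 + 101103\right) - \left(- \frac{57452}{5} + \frac{\left(-250\right)^{2}}{5}\right) = 73979 + \left(\frac{57452}{5} - 12500\right) = 73979 - \frac{5048}{5} = \frac{364847}{5} \approx 72969.0$)
$o{\left(S,T \right)} = - \frac{7}{2} - \frac{S}{2}$ ($o{\left(S,T \right)} = \left(7 + S\right) \left(- \frac{1}{2}\right) = - \frac{7}{2} - \frac{S}{2}$)
$\frac{-413065 - 164981}{Y + o{\left(54,-202 \right)}} = \frac{-413065 - 164981}{\frac{364847}{5} - \frac{61}{2}} = - \frac{578046}{\frac{364847}{5} - \frac{61}{2}} = - \frac{578046}{\frac{729389}{10}} = \left(-578046\right) \frac{10}{729389} = - \frac{5780460}{729389}$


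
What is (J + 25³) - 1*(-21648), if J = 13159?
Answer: 50432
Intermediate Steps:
(J + 25³) - 1*(-21648) = (13159 + 25³) - 1*(-21648) = (13159 + 15625) + 21648 = 28784 + 21648 = 50432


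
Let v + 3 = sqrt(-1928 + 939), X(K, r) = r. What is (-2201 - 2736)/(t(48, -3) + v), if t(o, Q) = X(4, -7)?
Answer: 49370/1089 + 4937*I*sqrt(989)/1089 ≈ 45.335 + 142.57*I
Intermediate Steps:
t(o, Q) = -7
v = -3 + I*sqrt(989) (v = -3 + sqrt(-1928 + 939) = -3 + sqrt(-989) = -3 + I*sqrt(989) ≈ -3.0 + 31.448*I)
(-2201 - 2736)/(t(48, -3) + v) = (-2201 - 2736)/(-7 + (-3 + I*sqrt(989))) = -4937/(-10 + I*sqrt(989))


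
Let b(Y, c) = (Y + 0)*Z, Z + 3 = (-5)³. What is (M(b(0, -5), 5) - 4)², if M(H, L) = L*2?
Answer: 36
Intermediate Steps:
Z = -128 (Z = -3 + (-5)³ = -3 - 125 = -128)
b(Y, c) = -128*Y (b(Y, c) = (Y + 0)*(-128) = Y*(-128) = -128*Y)
M(H, L) = 2*L
(M(b(0, -5), 5) - 4)² = (2*5 - 4)² = (10 - 4)² = 6² = 36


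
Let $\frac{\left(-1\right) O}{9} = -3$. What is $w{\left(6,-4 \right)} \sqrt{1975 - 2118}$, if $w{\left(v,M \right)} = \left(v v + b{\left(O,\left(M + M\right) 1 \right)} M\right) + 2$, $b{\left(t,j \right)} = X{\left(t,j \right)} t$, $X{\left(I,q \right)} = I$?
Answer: $- 2878 i \sqrt{143} \approx - 34416.0 i$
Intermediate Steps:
$O = 27$ ($O = \left(-9\right) \left(-3\right) = 27$)
$b{\left(t,j \right)} = t^{2}$ ($b{\left(t,j \right)} = t t = t^{2}$)
$w{\left(v,M \right)} = 2 + v^{2} + 729 M$ ($w{\left(v,M \right)} = \left(v v + 27^{2} M\right) + 2 = \left(v^{2} + 729 M\right) + 2 = 2 + v^{2} + 729 M$)
$w{\left(6,-4 \right)} \sqrt{1975 - 2118} = \left(2 + 6^{2} + 729 \left(-4\right)\right) \sqrt{1975 - 2118} = \left(2 + 36 - 2916\right) \sqrt{-143} = - 2878 i \sqrt{143}$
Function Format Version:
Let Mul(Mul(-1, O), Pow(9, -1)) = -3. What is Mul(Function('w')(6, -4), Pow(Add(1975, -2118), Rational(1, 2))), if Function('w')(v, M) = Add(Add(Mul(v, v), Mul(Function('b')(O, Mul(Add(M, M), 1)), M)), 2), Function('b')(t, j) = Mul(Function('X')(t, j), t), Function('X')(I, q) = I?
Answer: Mul(-2878, I, Pow(143, Rational(1, 2))) ≈ Mul(-34416., I)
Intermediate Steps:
O = 27 (O = Mul(-9, -3) = 27)
Function('b')(t, j) = Pow(t, 2) (Function('b')(t, j) = Mul(t, t) = Pow(t, 2))
Function('w')(v, M) = Add(2, Pow(v, 2), Mul(729, M)) (Function('w')(v, M) = Add(Add(Mul(v, v), Mul(Pow(27, 2), M)), 2) = Add(Add(Pow(v, 2), Mul(729, M)), 2) = Add(2, Pow(v, 2), Mul(729, M)))
Mul(Function('w')(6, -4), Pow(Add(1975, -2118), Rational(1, 2))) = Mul(Add(2, Pow(6, 2), Mul(729, -4)), Pow(Add(1975, -2118), Rational(1, 2))) = Mul(Add(2, 36, -2916), Pow(-143, Rational(1, 2))) = Mul(-2878, Mul(I, Pow(143, Rational(1, 2)))) = Mul(-2878, I, Pow(143, Rational(1, 2)))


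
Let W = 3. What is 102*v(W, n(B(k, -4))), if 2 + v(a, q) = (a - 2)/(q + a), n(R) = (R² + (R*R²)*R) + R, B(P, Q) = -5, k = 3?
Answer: -22015/108 ≈ -203.84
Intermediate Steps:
n(R) = R + R² + R⁴ (n(R) = (R² + R³*R) + R = (R² + R⁴) + R = R + R² + R⁴)
v(a, q) = -2 + (-2 + a)/(a + q) (v(a, q) = -2 + (a - 2)/(q + a) = -2 + (-2 + a)/(a + q))
102*v(W, n(B(k, -4))) = 102*((-2 - 1*3 - (-10)*(1 - 5 + (-5)³))/(3 - 5*(1 - 5 + (-5)³))) = 102*((-2 - 3 - (-10)*(1 - 5 - 125))/(3 - 5*(1 - 5 - 125))) = 102*((-2 - 3 - (-10)*(-129))/(3 - 5*(-129))) = 102*((-2 - 3 - 2*645)/(3 + 645)) = 102*((-2 - 3 - 1290)/648) = 102*((1/648)*(-1295)) = 102*(-1295/648) = -22015/108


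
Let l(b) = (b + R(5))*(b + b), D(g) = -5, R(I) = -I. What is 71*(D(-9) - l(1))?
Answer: 213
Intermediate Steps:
l(b) = 2*b*(-5 + b) (l(b) = (b - 1*5)*(b + b) = (b - 5)*(2*b) = (-5 + b)*(2*b) = 2*b*(-5 + b))
71*(D(-9) - l(1)) = 71*(-5 - 2*(-5 + 1)) = 71*(-5 - 2*(-4)) = 71*(-5 - 1*(-8)) = 71*(-5 + 8) = 71*3 = 213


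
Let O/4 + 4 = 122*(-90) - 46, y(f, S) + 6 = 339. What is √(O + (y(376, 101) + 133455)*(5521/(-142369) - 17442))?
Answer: 2*I*√11824791672623119547/142369 ≈ 48307.0*I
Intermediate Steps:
y(f, S) = 333 (y(f, S) = -6 + 339 = 333)
O = -44120 (O = -16 + 4*(122*(-90) - 46) = -16 + 4*(-10980 - 46) = -16 + 4*(-11026) = -16 - 44104 = -44120)
√(O + (y(376, 101) + 133455)*(5521/(-142369) - 17442)) = √(-44120 + (333 + 133455)*(5521/(-142369) - 17442)) = √(-44120 + 133788*(5521*(-1/142369) - 17442)) = √(-44120 + 133788*(-5521/142369 - 17442)) = √(-44120 + 133788*(-2483205619/142369)) = √(-44120 - 332223113354772/142369) = √(-332229394675052/142369) = 2*I*√11824791672623119547/142369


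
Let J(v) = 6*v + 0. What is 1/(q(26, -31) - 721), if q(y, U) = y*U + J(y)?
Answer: -1/1371 ≈ -0.00072939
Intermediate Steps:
J(v) = 6*v
q(y, U) = 6*y + U*y (q(y, U) = y*U + 6*y = U*y + 6*y = 6*y + U*y)
1/(q(26, -31) - 721) = 1/(26*(6 - 31) - 721) = 1/(26*(-25) - 721) = 1/(-650 - 721) = 1/(-1371) = -1/1371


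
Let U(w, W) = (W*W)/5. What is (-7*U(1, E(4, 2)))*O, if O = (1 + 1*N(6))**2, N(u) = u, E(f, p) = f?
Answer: -5488/5 ≈ -1097.6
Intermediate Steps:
U(w, W) = W**2/5 (U(w, W) = W**2*(1/5) = W**2/5)
O = 49 (O = (1 + 1*6)**2 = (1 + 6)**2 = 7**2 = 49)
(-7*U(1, E(4, 2)))*O = -7*4**2/5*49 = -7*16/5*49 = -112/5*49 = -5488/5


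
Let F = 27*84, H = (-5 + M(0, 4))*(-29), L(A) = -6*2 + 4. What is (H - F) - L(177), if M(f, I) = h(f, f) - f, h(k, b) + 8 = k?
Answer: -1883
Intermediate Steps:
h(k, b) = -8 + k
L(A) = -8 (L(A) = -12 + 4 = -8)
M(f, I) = -8 (M(f, I) = (-8 + f) - f = -8)
H = 377 (H = (-5 - 8)*(-29) = -13*(-29) = 377)
F = 2268
(H - F) - L(177) = (377 - 1*2268) - 1*(-8) = (377 - 2268) + 8 = -1891 + 8 = -1883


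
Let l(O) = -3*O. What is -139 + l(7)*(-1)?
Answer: -118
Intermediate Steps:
-139 + l(7)*(-1) = -139 - 3*7*(-1) = -139 - 21*(-1) = -139 + 21 = -118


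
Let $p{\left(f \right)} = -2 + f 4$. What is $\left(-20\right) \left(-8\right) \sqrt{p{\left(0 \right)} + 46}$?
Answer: $320 \sqrt{11} \approx 1061.3$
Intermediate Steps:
$p{\left(f \right)} = -2 + 4 f$
$\left(-20\right) \left(-8\right) \sqrt{p{\left(0 \right)} + 46} = \left(-20\right) \left(-8\right) \sqrt{\left(-2 + 4 \cdot 0\right) + 46} = 160 \sqrt{\left(-2 + 0\right) + 46} = 160 \sqrt{-2 + 46} = 160 \sqrt{44} = 160 \cdot 2 \sqrt{11} = 320 \sqrt{11}$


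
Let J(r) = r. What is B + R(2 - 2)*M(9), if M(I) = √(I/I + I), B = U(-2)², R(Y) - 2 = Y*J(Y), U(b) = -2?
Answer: 4 + 2*√10 ≈ 10.325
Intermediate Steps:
R(Y) = 2 + Y² (R(Y) = 2 + Y*Y = 2 + Y²)
B = 4 (B = (-2)² = 4)
M(I) = √(1 + I)
B + R(2 - 2)*M(9) = 4 + (2 + (2 - 2)²)*√(1 + 9) = 4 + (2 + 0²)*√10 = 4 + (2 + 0)*√10 = 4 + 2*√10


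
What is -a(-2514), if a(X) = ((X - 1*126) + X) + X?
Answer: 7668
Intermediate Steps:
a(X) = -126 + 3*X (a(X) = ((X - 126) + X) + X = ((-126 + X) + X) + X = (-126 + 2*X) + X = -126 + 3*X)
-a(-2514) = -(-126 + 3*(-2514)) = -(-126 - 7542) = -1*(-7668) = 7668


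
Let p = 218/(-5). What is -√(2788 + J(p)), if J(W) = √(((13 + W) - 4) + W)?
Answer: -√(69700 + 5*I*√1955)/5 ≈ -52.802 - 0.083739*I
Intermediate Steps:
p = -218/5 (p = 218*(-⅕) = -218/5 ≈ -43.600)
J(W) = √(9 + 2*W) (J(W) = √((9 + W) + W) = √(9 + 2*W))
-√(2788 + J(p)) = -√(2788 + √(9 + 2*(-218/5))) = -√(2788 + √(9 - 436/5)) = -√(2788 + √(-391/5)) = -√(2788 + I*√1955/5)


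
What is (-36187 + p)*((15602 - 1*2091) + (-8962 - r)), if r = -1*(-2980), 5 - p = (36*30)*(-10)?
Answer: -39824358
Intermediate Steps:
p = 10805 (p = 5 - 36*30*(-10) = 5 - 1080*(-10) = 5 - 1*(-10800) = 5 + 10800 = 10805)
r = 2980
(-36187 + p)*((15602 - 1*2091) + (-8962 - r)) = (-36187 + 10805)*((15602 - 1*2091) + (-8962 - 1*2980)) = -25382*((15602 - 2091) + (-8962 - 2980)) = -25382*(13511 - 11942) = -25382*1569 = -39824358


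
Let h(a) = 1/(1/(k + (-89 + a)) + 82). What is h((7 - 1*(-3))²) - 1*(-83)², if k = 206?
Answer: -122589538/17795 ≈ -6889.0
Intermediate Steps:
h(a) = 1/(82 + 1/(117 + a)) (h(a) = 1/(1/(206 + (-89 + a)) + 82) = 1/(1/(117 + a) + 82) = 1/(82 + 1/(117 + a)))
h((7 - 1*(-3))²) - 1*(-83)² = (117 + (7 - 1*(-3))²)/(9595 + 82*(7 - 1*(-3))²) - 1*(-83)² = (117 + (7 + 3)²)/(9595 + 82*(7 + 3)²) - 1*6889 = (117 + 10²)/(9595 + 82*10²) - 6889 = (117 + 100)/(9595 + 82*100) - 6889 = 217/(9595 + 8200) - 6889 = 217/17795 - 6889 = -122589538/17795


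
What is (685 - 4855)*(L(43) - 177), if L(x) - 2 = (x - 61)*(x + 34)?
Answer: 6509370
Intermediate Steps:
L(x) = 2 + (-61 + x)*(34 + x) (L(x) = 2 + (x - 61)*(x + 34) = 2 + (-61 + x)*(34 + x))
(685 - 4855)*(L(43) - 177) = (685 - 4855)*((-2072 + 43² - 27*43) - 177) = -4170*((-2072 + 1849 - 1161) - 177) = -4170*(-1384 - 177) = -4170*(-1561) = 6509370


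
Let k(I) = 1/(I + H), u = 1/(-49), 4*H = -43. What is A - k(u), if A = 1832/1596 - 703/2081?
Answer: 1582603235/1752803409 ≈ 0.90290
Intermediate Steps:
H = -43/4 (H = (¼)*(-43) = -43/4 ≈ -10.750)
u = -1/49 ≈ -0.020408
A = 672601/830319 (A = 1832*(1/1596) - 703*1/2081 = 458/399 - 703/2081 = 672601/830319 ≈ 0.81005)
k(I) = 1/(-43/4 + I) (k(I) = 1/(I - 43/4) = 1/(-43/4 + I))
A - k(u) = 672601/830319 - 4/(-43 + 4*(-1/49)) = 672601/830319 - 4/(-43 - 4/49) = 672601/830319 - 4/(-2111/49) = 672601/830319 - 4*(-49)/2111 = 672601/830319 - 1*(-196/2111) = 672601/830319 + 196/2111 = 1582603235/1752803409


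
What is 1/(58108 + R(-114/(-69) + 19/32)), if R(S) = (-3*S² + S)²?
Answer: 293434556416/17099624245844089 ≈ 1.7160e-5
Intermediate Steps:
R(S) = (S - 3*S²)²
1/(58108 + R(-114/(-69) + 19/32)) = 1/(58108 + (-114/(-69) + 19/32)²*(-1 + 3*(-114/(-69) + 19/32))²) = 1/(58108 + (-114*(-1/69) + 19*(1/32))²*(-1 + 3*(-114*(-1/69) + 19*(1/32)))²) = 1/(58108 + (38/23 + 19/32)²*(-1 + 3*(38/23 + 19/32))²) = 1/(58108 + (1653/736)²*(-1 + 3*(1653/736))²) = 1/(58108 + 2732409*(-1 + 4959/736)²/541696) = 1/(58108 + 2732409*(4223/736)²/541696) = 1/(58108 + (2732409/541696)*(17833729/541696)) = 1/(58108 + 48729041623161/293434556416) = 1/(17099624245844089/293434556416) = 293434556416/17099624245844089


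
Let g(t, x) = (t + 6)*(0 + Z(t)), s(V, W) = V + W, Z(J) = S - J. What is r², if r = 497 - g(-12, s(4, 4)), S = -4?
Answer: 297025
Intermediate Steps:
Z(J) = -4 - J
g(t, x) = (-4 - t)*(6 + t) (g(t, x) = (t + 6)*(0 + (-4 - t)) = (6 + t)*(-4 - t) = (-4 - t)*(6 + t))
r = 545 (r = 497 - (-1)*(4 - 12)*(6 - 12) = 497 - (-1)*(-8)*(-6) = 497 - 1*(-48) = 497 + 48 = 545)
r² = 545² = 297025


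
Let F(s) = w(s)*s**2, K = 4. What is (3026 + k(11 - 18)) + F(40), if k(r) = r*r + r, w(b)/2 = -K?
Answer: -9732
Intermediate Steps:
w(b) = -8 (w(b) = 2*(-1*4) = 2*(-4) = -8)
k(r) = r + r**2 (k(r) = r**2 + r = r + r**2)
F(s) = -8*s**2
(3026 + k(11 - 18)) + F(40) = (3026 + (11 - 18)*(1 + (11 - 18))) - 8*40**2 = (3026 - 7*(1 - 7)) - 8*1600 = (3026 - 7*(-6)) - 12800 = (3026 + 42) - 12800 = 3068 - 12800 = -9732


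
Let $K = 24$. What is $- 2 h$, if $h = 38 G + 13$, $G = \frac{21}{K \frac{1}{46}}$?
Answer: $-3085$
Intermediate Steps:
$G = \frac{161}{4}$ ($G = \frac{21}{24 \cdot \frac{1}{46}} = \frac{21}{\frac{12}{23}} = 21 \cdot \frac{23}{12} = \frac{161}{4} \approx 40.25$)
$h = \frac{3085}{2}$ ($h = 38 \cdot \frac{161}{4} + 13 = \frac{3059}{2} + 13 = \frac{3085}{2} \approx 1542.5$)
$- 2 h = \left(-2\right) \frac{3085}{2} = -3085$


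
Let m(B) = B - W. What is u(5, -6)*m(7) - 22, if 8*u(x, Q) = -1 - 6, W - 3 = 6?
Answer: -81/4 ≈ -20.250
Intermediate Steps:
W = 9 (W = 3 + 6 = 9)
u(x, Q) = -7/8 (u(x, Q) = (-1 - 6)/8 = (⅛)*(-7) = -7/8)
m(B) = -9 + B (m(B) = B - 1*9 = B - 9 = -9 + B)
u(5, -6)*m(7) - 22 = -7*(-9 + 7)/8 - 22 = -7/8*(-2) - 22 = 7/4 - 22 = -81/4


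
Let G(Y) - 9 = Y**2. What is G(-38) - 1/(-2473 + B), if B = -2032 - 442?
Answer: 7187992/4947 ≈ 1453.0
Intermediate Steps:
B = -2474
G(Y) = 9 + Y**2
G(-38) - 1/(-2473 + B) = (9 + (-38)**2) - 1/(-2473 - 2474) = (9 + 1444) - 1/(-4947) = 1453 - 1*(-1/4947) = 1453 + 1/4947 = 7187992/4947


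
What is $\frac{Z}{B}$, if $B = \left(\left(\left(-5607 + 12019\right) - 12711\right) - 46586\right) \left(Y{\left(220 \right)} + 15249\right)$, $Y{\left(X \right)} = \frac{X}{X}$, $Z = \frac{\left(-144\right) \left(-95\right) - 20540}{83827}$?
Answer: $\frac{98}{965802302125} \approx 1.0147 \cdot 10^{-10}$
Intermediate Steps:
$Z = - \frac{6860}{83827}$ ($Z = \left(13680 - 20540\right) \frac{1}{83827} = \left(-6860\right) \frac{1}{83827} = - \frac{6860}{83827} \approx -0.081835$)
$Y{\left(X \right)} = 1$
$B = -806496250$ ($B = \left(\left(\left(-5607 + 12019\right) - 12711\right) - 46586\right) \left(1 + 15249\right) = \left(\left(6412 - 12711\right) - 46586\right) 15250 = \left(-6299 - 46586\right) 15250 = \left(-52885\right) 15250 = -806496250$)
$\frac{Z}{B} = - \frac{6860}{83827 \left(-806496250\right)} = \left(- \frac{6860}{83827}\right) \left(- \frac{1}{806496250}\right) = \frac{98}{965802302125}$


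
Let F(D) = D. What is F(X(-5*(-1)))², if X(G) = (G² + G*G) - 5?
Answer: 2025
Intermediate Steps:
X(G) = -5 + 2*G² (X(G) = (G² + G²) - 5 = 2*G² - 5 = -5 + 2*G²)
F(X(-5*(-1)))² = (-5 + 2*(-5*(-1))²)² = (-5 + 2*5²)² = (-5 + 2*25)² = (-5 + 50)² = 45² = 2025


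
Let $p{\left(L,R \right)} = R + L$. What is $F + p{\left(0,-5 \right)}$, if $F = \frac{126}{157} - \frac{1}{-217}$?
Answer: $- \frac{142846}{34069} \approx -4.1928$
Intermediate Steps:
$p{\left(L,R \right)} = L + R$
$F = \frac{27499}{34069}$ ($F = 126 \cdot \frac{1}{157} - - \frac{1}{217} = \frac{126}{157} + \frac{1}{217} = \frac{27499}{34069} \approx 0.80716$)
$F + p{\left(0,-5 \right)} = \frac{27499}{34069} + \left(0 - 5\right) = \frac{27499}{34069} - 5 = - \frac{142846}{34069}$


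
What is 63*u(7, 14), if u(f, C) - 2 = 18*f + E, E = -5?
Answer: 7749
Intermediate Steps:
u(f, C) = -3 + 18*f (u(f, C) = 2 + (18*f - 5) = 2 + (-5 + 18*f) = -3 + 18*f)
63*u(7, 14) = 63*(-3 + 18*7) = 63*(-3 + 126) = 63*123 = 7749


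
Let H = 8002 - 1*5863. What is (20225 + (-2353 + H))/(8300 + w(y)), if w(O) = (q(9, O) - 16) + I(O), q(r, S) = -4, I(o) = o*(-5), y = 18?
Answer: 20011/8190 ≈ 2.4433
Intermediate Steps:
I(o) = -5*o
w(O) = -20 - 5*O (w(O) = (-4 - 16) - 5*O = -20 - 5*O)
H = 2139 (H = 8002 - 5863 = 2139)
(20225 + (-2353 + H))/(8300 + w(y)) = (20225 + (-2353 + 2139))/(8300 + (-20 - 5*18)) = (20225 - 214)/(8300 + (-20 - 90)) = 20011/(8300 - 110) = 20011/8190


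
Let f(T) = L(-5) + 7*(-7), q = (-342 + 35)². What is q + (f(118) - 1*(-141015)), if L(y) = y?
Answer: 235210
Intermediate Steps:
q = 94249 (q = (-307)² = 94249)
f(T) = -54 (f(T) = -5 + 7*(-7) = -5 - 49 = -54)
q + (f(118) - 1*(-141015)) = 94249 + (-54 - 1*(-141015)) = 94249 + (-54 + 141015) = 94249 + 140961 = 235210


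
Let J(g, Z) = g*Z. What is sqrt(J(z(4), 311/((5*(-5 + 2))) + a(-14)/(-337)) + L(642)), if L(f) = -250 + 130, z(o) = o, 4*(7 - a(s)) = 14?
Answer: I*sqrt(5186622090)/5055 ≈ 14.247*I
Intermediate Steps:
a(s) = 7/2 (a(s) = 7 - 1/4*14 = 7 - 7/2 = 7/2)
L(f) = -120
J(g, Z) = Z*g
sqrt(J(z(4), 311/((5*(-5 + 2))) + a(-14)/(-337)) + L(642)) = sqrt((311/((5*(-5 + 2))) + (7/2)/(-337))*4 - 120) = sqrt((311/((5*(-3))) + (7/2)*(-1/337))*4 - 120) = sqrt((311/(-15) - 7/674)*4 - 120) = sqrt((311*(-1/15) - 7/674)*4 - 120) = sqrt((-311/15 - 7/674)*4 - 120) = sqrt(-209719/10110*4 - 120) = sqrt(-419438/5055 - 120) = sqrt(-1026038/5055) = I*sqrt(5186622090)/5055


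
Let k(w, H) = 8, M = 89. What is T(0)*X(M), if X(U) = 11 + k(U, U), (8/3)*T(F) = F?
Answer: 0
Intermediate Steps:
T(F) = 3*F/8
X(U) = 19 (X(U) = 11 + 8 = 19)
T(0)*X(M) = ((3/8)*0)*19 = 0*19 = 0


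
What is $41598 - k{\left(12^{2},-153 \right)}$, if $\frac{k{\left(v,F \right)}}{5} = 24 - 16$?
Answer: $41558$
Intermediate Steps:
$k{\left(v,F \right)} = 40$ ($k{\left(v,F \right)} = 5 \left(24 - 16\right) = 5 \cdot 8 = 40$)
$41598 - k{\left(12^{2},-153 \right)} = 41598 - 40 = 41558$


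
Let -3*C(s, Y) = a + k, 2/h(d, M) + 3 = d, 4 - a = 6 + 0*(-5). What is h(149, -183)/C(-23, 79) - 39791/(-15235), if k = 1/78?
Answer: 90760031/34476805 ≈ 2.6325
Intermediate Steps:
a = -2 (a = 4 - (6 + 0*(-5)) = 4 - (6 + 0) = 4 - 1*6 = 4 - 6 = -2)
h(d, M) = 2/(-3 + d)
k = 1/78 ≈ 0.012821
C(s, Y) = 155/234 (C(s, Y) = -(-2 + 1/78)/3 = -⅓*(-155/78) = 155/234)
h(149, -183)/C(-23, 79) - 39791/(-15235) = (2/(-3 + 149))/(155/234) - 39791/(-15235) = (2/146)*(234/155) - 39791*(-1/15235) = (2*(1/146))*(234/155) + 39791/15235 = (1/73)*(234/155) + 39791/15235 = 234/11315 + 39791/15235 = 90760031/34476805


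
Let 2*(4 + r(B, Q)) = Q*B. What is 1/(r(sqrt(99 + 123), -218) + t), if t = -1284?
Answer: 644/489319 - 109*sqrt(222)/978638 ≈ -0.00034340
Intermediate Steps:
r(B, Q) = -4 + B*Q/2 (r(B, Q) = -4 + (Q*B)/2 = -4 + (B*Q)/2 = -4 + B*Q/2)
1/(r(sqrt(99 + 123), -218) + t) = 1/((-4 + (1/2)*sqrt(99 + 123)*(-218)) - 1284) = 1/((-4 + (1/2)*sqrt(222)*(-218)) - 1284) = 1/((-4 - 109*sqrt(222)) - 1284) = 1/(-1288 - 109*sqrt(222))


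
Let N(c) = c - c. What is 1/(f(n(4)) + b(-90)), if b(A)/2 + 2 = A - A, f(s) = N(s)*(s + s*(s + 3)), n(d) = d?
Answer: -1/4 ≈ -0.25000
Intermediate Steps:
N(c) = 0
f(s) = 0 (f(s) = 0*(s + s*(s + 3)) = 0*(s + s*(3 + s)) = 0)
b(A) = -4 (b(A) = -4 + 2*(A - A) = -4 + 2*0 = -4 + 0 = -4)
1/(f(n(4)) + b(-90)) = 1/(0 - 4) = 1/(-4) = -1/4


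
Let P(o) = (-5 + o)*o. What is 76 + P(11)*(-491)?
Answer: -32330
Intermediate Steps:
P(o) = o*(-5 + o)
76 + P(11)*(-491) = 76 + (11*(-5 + 11))*(-491) = 76 + (11*6)*(-491) = 76 + 66*(-491) = 76 - 32406 = -32330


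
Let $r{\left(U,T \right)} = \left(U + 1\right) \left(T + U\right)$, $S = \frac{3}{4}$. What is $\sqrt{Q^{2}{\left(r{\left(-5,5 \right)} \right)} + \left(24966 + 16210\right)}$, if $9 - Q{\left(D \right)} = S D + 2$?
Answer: $5 \sqrt{1649} \approx 203.04$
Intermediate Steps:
$S = \frac{3}{4}$ ($S = 3 \cdot \frac{1}{4} = \frac{3}{4} \approx 0.75$)
$r{\left(U,T \right)} = \left(1 + U\right) \left(T + U\right)$
$Q{\left(D \right)} = 7 - \frac{3 D}{4}$ ($Q{\left(D \right)} = 9 - \left(\frac{3 D}{4} + 2\right) = 9 - \left(2 + \frac{3 D}{4}\right) = 7 - \frac{3 D}{4}$)
$\sqrt{Q^{2}{\left(r{\left(-5,5 \right)} \right)} + \left(24966 + 16210\right)} = \sqrt{\left(7 - \frac{3 \left(5 - 5 + \left(-5\right)^{2} + 5 \left(-5\right)\right)}{4}\right)^{2} + \left(24966 + 16210\right)} = \sqrt{\left(7 - \frac{3 \left(5 - 5 + 25 - 25\right)}{4}\right)^{2} + 41176} = \sqrt{\left(7 - 0\right)^{2} + 41176} = \sqrt{\left(7 + 0\right)^{2} + 41176} = \sqrt{7^{2} + 41176} = \sqrt{49 + 41176} = \sqrt{41225} = 5 \sqrt{1649}$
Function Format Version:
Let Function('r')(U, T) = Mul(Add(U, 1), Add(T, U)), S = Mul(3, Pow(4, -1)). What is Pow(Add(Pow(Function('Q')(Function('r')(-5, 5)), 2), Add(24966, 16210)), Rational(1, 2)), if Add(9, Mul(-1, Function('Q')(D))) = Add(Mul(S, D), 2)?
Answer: Mul(5, Pow(1649, Rational(1, 2))) ≈ 203.04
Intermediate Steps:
S = Rational(3, 4) (S = Mul(3, Rational(1, 4)) = Rational(3, 4) ≈ 0.75000)
Function('r')(U, T) = Mul(Add(1, U), Add(T, U))
Function('Q')(D) = Add(7, Mul(Rational(-3, 4), D)) (Function('Q')(D) = Add(9, Mul(-1, Add(Mul(Rational(3, 4), D), 2))) = Add(9, Mul(-1, Add(2, Mul(Rational(3, 4), D)))) = Add(9, Add(-2, Mul(Rational(-3, 4), D))) = Add(7, Mul(Rational(-3, 4), D)))
Pow(Add(Pow(Function('Q')(Function('r')(-5, 5)), 2), Add(24966, 16210)), Rational(1, 2)) = Pow(Add(Pow(Add(7, Mul(Rational(-3, 4), Add(5, -5, Pow(-5, 2), Mul(5, -5)))), 2), Add(24966, 16210)), Rational(1, 2)) = Pow(Add(Pow(Add(7, Mul(Rational(-3, 4), Add(5, -5, 25, -25))), 2), 41176), Rational(1, 2)) = Pow(Add(Pow(Add(7, Mul(Rational(-3, 4), 0)), 2), 41176), Rational(1, 2)) = Pow(Add(Pow(Add(7, 0), 2), 41176), Rational(1, 2)) = Pow(Add(Pow(7, 2), 41176), Rational(1, 2)) = Pow(Add(49, 41176), Rational(1, 2)) = Pow(41225, Rational(1, 2)) = Mul(5, Pow(1649, Rational(1, 2)))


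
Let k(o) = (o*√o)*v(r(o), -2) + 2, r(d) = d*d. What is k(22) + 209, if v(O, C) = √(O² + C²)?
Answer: 211 + 44*√1288430 ≈ 50155.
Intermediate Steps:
r(d) = d²
v(O, C) = √(C² + O²)
k(o) = 2 + o^(3/2)*√(4 + o⁴) (k(o) = (o*√o)*√((-2)² + (o²)²) + 2 = o^(3/2)*√(4 + o⁴) + 2 = 2 + o^(3/2)*√(4 + o⁴))
k(22) + 209 = (2 + 22^(3/2)*√(4 + 22⁴)) + 209 = (2 + (22*√22)*√(4 + 234256)) + 209 = (2 + (22*√22)*√234260) + 209 = (2 + (22*√22)*(2*√58565)) + 209 = (2 + 44*√1288430) + 209 = 211 + 44*√1288430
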